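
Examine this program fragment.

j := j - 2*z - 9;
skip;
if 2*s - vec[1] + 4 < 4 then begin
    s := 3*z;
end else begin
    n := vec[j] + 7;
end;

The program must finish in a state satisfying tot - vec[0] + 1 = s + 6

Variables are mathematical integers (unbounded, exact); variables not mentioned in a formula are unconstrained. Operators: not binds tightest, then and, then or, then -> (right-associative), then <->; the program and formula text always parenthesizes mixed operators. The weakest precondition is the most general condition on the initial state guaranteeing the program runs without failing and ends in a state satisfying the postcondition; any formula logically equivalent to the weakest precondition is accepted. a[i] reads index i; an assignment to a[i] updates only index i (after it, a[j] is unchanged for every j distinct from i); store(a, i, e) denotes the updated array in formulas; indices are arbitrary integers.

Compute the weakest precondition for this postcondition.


Working backward. After the program, the postcondition tot - vec[0] + 1 = s + 6 must hold; in canonical form it is tot = vec[0] + s + 5.
Then branch requires tot = vec[0] + 3*z + 5; else branch requires tot = vec[0] + s + 5.
Before the if: (2*s < vec[1] -> tot = vec[0] + 3*z + 5) and ((not (2*s < vec[1])) -> tot = vec[0] + s + 5)
Before skip: (2*s < vec[1] -> tot = vec[0] + 3*z + 5) and ((not (2*s < vec[1])) -> tot = vec[0] + s + 5)
Before j := j - 2*z - 9: (2*s < vec[1] -> tot = vec[0] + 3*z + 5) and ((not (2*s < vec[1])) -> tot = vec[0] + s + 5)
Answer: WP = (2*s < vec[1] -> tot = vec[0] + 3*z + 5) and ((not (2*s < vec[1])) -> tot = vec[0] + s + 5)


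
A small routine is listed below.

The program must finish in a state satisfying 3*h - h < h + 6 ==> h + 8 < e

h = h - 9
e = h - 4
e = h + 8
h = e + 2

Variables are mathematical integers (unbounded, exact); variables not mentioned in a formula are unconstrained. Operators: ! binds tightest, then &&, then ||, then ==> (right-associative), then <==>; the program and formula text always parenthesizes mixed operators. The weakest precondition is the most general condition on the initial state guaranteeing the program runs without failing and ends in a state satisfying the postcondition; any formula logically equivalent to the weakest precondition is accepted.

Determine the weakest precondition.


Working backward. After the program, the postcondition 3*h - h < h + 6 ==> h + 8 < e must hold; in canonical form it is h < 6 ==> h < e - 8.
Before h := e + 2: !(e < 4)
Before e := h + 8: !(h < -4)
Before e := h - 4: !(h < -4)
Before h := h - 9: !(h < 5)
Answer: WP = !(h < 5)


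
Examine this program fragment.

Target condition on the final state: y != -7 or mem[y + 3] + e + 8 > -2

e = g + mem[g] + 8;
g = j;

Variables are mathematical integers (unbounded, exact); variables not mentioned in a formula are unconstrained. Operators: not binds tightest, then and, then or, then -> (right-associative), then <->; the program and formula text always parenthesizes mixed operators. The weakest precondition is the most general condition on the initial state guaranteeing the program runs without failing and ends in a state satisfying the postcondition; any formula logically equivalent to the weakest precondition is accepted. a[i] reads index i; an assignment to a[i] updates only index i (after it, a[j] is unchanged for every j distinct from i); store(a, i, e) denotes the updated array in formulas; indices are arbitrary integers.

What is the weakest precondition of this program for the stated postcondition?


Working backward. After the program, the postcondition y != -7 or mem[y + 3] + e + 8 > -2 must hold; in canonical form it is y != -7 or mem[y + 3] + e > -10.
Before g := j: y != -7 or mem[y + 3] + e > -10
Before e := g + mem[g] + 8: y != -7 or mem[y + 3] + mem[g] + g > -18
Answer: WP = y != -7 or mem[y + 3] + mem[g] + g > -18


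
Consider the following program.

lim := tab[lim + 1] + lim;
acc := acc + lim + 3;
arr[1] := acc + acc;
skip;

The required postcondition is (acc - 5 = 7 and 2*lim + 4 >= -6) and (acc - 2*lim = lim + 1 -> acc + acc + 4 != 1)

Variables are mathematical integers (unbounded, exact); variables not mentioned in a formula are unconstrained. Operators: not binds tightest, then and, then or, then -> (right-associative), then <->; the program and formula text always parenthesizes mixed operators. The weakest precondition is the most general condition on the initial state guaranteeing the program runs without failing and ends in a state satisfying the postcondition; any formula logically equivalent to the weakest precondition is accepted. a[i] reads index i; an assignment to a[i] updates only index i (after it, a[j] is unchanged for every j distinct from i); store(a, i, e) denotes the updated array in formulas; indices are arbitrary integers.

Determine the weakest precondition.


Working backward. After the program, the postcondition (acc - 5 = 7 and 2*lim + 4 >= -6) and (acc - 2*lim = lim + 1 -> acc + acc + 4 != 1) must hold; in canonical form it is acc = 12 and 2*lim >= -10 and (acc = 3*lim + 1 -> 2*acc != -3).
Before skip: acc = 12 and 2*lim >= -10 and (acc = 3*lim + 1 -> 2*acc != -3)
Before arr[1] := acc + acc: acc = 12 and 2*lim >= -10 and (acc = 3*lim + 1 -> 2*acc != -3)
Before acc := acc + lim + 3: acc + lim = 9 and 2*lim >= -10 and (acc = 2*lim - 2 -> 2*acc + 2*lim != -9)
Before lim := tab[lim + 1] + lim: tab[lim + 1] + acc + lim = 9 and 2*tab[lim + 1] + 2*lim >= -10 and (acc = 2*tab[lim + 1] + 2*lim - 2 -> 2*tab[lim + 1] + 2*acc + 2*lim != -9)
Answer: WP = tab[lim + 1] + acc + lim = 9 and 2*tab[lim + 1] + 2*lim >= -10 and (acc = 2*tab[lim + 1] + 2*lim - 2 -> 2*tab[lim + 1] + 2*acc + 2*lim != -9)


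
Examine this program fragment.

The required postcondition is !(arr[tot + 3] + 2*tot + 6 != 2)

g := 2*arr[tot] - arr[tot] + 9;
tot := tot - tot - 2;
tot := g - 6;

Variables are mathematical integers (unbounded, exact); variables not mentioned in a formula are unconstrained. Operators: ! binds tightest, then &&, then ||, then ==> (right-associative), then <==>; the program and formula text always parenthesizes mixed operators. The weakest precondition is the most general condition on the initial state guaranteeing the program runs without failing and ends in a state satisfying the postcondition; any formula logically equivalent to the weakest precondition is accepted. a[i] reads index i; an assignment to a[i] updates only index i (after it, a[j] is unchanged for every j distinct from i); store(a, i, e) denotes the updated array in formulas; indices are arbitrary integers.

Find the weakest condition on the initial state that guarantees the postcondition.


Working backward. After the program, the postcondition !(arr[tot + 3] + 2*tot + 6 != 2) must hold; in canonical form it is !(arr[tot + 3] + 2*tot != -4).
Before tot := g - 6: !(arr[g - 3] + 2*g != 8)
Before tot := tot - tot - 2: !(arr[g - 3] + 2*g != 8)
Before g := 2*arr[tot] - arr[tot] + 9: !(arr[arr[tot] + 6] + 2*arr[tot] != -10)
Answer: WP = !(arr[arr[tot] + 6] + 2*arr[tot] != -10)


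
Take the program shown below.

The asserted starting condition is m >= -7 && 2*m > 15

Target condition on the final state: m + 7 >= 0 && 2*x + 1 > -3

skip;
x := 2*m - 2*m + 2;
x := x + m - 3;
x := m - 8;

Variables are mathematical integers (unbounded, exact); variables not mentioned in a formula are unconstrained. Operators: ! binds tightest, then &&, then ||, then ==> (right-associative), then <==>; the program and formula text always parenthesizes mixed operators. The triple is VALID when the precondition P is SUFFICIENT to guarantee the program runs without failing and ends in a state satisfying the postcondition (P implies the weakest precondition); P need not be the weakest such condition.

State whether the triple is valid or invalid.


Working backward. After the program, the postcondition m + 7 >= 0 && 2*x + 1 > -3 must hold; in canonical form it is m >= -7 && 2*x > -4.
Before x := m - 8: m >= -7 && 2*m > 12
Before x := x + m - 3: m >= -7 && 2*m > 12
Before x := 2*m - 2*m + 2: m >= -7 && 2*m > 12
Before skip: m >= -7 && 2*m > 12
The weakest precondition is m >= -7 && 2*m > 12.
Check whether m >= -7 && 2*m > 15 implies it.
Every state satisfying the precondition satisfies the weakest precondition: the implication holds.
Answer: valid


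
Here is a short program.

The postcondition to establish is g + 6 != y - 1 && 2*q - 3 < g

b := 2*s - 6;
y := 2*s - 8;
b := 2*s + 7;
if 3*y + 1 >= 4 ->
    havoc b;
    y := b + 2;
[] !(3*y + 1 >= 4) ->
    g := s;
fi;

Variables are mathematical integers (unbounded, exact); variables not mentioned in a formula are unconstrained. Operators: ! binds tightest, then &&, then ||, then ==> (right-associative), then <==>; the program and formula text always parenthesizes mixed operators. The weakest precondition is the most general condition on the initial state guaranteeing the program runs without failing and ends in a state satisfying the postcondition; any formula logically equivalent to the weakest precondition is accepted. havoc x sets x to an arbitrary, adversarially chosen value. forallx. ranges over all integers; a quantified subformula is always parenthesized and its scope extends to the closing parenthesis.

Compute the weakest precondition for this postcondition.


Working backward. After the program, the postcondition g + 6 != y - 1 && 2*q - 3 < g must hold; in canonical form it is g != y - 7 && 2*q < g + 3.
Then branch requires forall b_1. (g != b_1 - 5 && 2*q < g + 3); else branch requires s != y - 7 && 2*q < s + 3.
Before the if: (3*y >= 3 ==> (forall b_1. (g != b_1 - 5 && 2*q < g + 3))) && ((!(3*y >= 3)) ==> (s != y - 7 && 2*q < s + 3))
Before b := 2*s + 7: (3*y >= 3 ==> (forall b_1. (g != b_1 - 5 && 2*q < g + 3))) && ((!(3*y >= 3)) ==> (s != y - 7 && 2*q < s + 3))
Before y := 2*s - 8: (6*s >= 27 ==> (forall b_1. (g != b_1 - 5 && 2*q < g + 3))) && ((!(6*s >= 27)) ==> (s != 15 && 2*q < s + 3))
Before b := 2*s - 6: (6*s >= 27 ==> (forall b_1. (g != b_1 - 5 && 2*q < g + 3))) && ((!(6*s >= 27)) ==> (s != 15 && 2*q < s + 3))
Answer: WP = (6*s >= 27 ==> (forall b_1. (g != b_1 - 5 && 2*q < g + 3))) && ((!(6*s >= 27)) ==> (s != 15 && 2*q < s + 3))


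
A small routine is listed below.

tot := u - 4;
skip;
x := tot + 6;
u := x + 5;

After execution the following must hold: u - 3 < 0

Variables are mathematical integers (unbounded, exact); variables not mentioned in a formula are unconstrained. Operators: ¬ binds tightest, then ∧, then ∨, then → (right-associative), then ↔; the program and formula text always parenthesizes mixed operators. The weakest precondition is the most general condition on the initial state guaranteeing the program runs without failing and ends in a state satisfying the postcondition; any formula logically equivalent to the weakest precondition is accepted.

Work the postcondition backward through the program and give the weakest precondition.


Working backward. After the program, the postcondition u - 3 < 0 must hold; in canonical form it is u < 3.
Before u := x + 5: x < -2
Before x := tot + 6: tot < -8
Before skip: tot < -8
Before tot := u - 4: u < -4
Answer: WP = u < -4


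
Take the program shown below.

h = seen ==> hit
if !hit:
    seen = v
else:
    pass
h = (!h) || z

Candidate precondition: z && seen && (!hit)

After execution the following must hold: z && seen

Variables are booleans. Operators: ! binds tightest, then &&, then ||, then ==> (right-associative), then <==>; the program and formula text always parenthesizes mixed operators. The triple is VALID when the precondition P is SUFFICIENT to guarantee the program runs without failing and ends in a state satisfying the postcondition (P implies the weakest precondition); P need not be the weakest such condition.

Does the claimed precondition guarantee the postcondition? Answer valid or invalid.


Working backward. After the program, z && seen must hold.
Before h := (!h) || z: z && seen
Then branch requires z && v; else branch requires z && seen.
Before the if: ((!hit) ==> (z && v)) && (hit ==> (z && seen))
Before h := seen ==> hit: ((!hit) ==> (z && v)) && (hit ==> (z && seen))
The weakest precondition is ((!hit) ==> (z && v)) && (hit ==> (z && seen)).
Check whether z && seen && (!hit) implies it.
Countermodel: at the initial state hit = false, seen = true, v = false, z = true, the precondition holds but the weakest precondition fails.
Answer: invalid


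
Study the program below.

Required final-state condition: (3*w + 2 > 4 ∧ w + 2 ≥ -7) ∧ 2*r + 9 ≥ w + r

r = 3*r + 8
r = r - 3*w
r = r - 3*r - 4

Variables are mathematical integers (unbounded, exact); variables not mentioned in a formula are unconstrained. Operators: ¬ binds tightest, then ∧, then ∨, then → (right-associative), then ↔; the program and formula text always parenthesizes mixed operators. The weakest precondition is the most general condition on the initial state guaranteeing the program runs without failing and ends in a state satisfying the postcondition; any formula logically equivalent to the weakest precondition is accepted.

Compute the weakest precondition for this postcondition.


Working backward. After the program, the postcondition (3*w + 2 > 4 ∧ w + 2 ≥ -7) ∧ 2*r + 9 ≥ w + r must hold; in canonical form it is 3*w > 2 ∧ w ≥ -9 ∧ r ≥ w - 9.
Before r := r - 3*r - 4: 3*w > 2 ∧ w ≥ -9 ∧ 2*r + w ≤ 5
Before r := r - 3*w: 3*w > 2 ∧ w ≥ -9 ∧ 2*r ≤ 5*w + 5
Before r := 3*r + 8: 3*w > 2 ∧ w ≥ -9 ∧ 6*r ≤ 5*w - 11
Answer: WP = 3*w > 2 ∧ w ≥ -9 ∧ 6*r ≤ 5*w - 11


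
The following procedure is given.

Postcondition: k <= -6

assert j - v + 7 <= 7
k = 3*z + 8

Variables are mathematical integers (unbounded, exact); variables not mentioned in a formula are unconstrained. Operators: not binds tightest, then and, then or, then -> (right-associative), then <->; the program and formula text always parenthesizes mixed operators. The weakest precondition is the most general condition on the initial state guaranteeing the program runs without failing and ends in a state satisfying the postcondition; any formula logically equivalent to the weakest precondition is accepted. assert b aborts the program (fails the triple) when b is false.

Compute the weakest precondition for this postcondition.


Working backward. After the program, k <= -6 must hold.
Before k := 3*z + 8: 3*z <= -14
Before assert j - v + 7 <= 7: j <= v and 3*z <= -14
Answer: WP = j <= v and 3*z <= -14


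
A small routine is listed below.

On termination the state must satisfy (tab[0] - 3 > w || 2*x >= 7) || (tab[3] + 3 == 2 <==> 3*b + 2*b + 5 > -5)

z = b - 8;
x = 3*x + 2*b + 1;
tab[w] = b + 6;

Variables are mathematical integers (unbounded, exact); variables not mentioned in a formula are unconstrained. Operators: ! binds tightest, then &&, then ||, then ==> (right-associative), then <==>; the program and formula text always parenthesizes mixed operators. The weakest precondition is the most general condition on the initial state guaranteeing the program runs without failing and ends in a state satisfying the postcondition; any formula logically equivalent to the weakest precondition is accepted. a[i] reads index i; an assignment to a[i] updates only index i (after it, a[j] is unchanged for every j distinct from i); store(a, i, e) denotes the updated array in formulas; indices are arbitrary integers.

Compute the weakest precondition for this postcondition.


Working backward. After the program, the postcondition (tab[0] - 3 > w || 2*x >= 7) || (tab[3] + 3 == 2 <==> 3*b + 2*b + 5 > -5) must hold; in canonical form it is tab[0] > w + 3 || 2*x >= 7 || (tab[3] == -1 <==> 5*b > -10).
Before tab[w] := b + 6: store(tab, w, b + 6)[0] > w + 3 || 2*x >= 7 || (store(tab, w, b + 6)[3] == -1 <==> 5*b > -10)
Before x := 3*x + 2*b + 1: store(tab, w, b + 6)[0] > w + 3 || 4*b + 6*x >= 5 || (store(tab, w, b + 6)[3] == -1 <==> 5*b > -10)
Before z := b - 8: store(tab, w, b + 6)[0] > w + 3 || 4*b + 6*x >= 5 || (store(tab, w, b + 6)[3] == -1 <==> 5*b > -10)
Answer: WP = store(tab, w, b + 6)[0] > w + 3 || 4*b + 6*x >= 5 || (store(tab, w, b + 6)[3] == -1 <==> 5*b > -10)


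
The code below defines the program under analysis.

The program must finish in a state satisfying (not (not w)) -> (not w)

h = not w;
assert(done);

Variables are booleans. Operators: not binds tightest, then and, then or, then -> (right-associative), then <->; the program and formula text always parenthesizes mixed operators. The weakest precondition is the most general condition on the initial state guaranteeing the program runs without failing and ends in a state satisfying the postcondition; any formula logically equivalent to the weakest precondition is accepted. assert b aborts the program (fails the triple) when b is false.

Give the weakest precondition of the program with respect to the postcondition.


Working backward. After the program, the postcondition (not (not w)) -> (not w) must hold; in canonical form it is w -> (not w).
Before assert done: done and (w -> (not w))
Before h := not w: done and (w -> (not w))
Answer: WP = done and (w -> (not w))


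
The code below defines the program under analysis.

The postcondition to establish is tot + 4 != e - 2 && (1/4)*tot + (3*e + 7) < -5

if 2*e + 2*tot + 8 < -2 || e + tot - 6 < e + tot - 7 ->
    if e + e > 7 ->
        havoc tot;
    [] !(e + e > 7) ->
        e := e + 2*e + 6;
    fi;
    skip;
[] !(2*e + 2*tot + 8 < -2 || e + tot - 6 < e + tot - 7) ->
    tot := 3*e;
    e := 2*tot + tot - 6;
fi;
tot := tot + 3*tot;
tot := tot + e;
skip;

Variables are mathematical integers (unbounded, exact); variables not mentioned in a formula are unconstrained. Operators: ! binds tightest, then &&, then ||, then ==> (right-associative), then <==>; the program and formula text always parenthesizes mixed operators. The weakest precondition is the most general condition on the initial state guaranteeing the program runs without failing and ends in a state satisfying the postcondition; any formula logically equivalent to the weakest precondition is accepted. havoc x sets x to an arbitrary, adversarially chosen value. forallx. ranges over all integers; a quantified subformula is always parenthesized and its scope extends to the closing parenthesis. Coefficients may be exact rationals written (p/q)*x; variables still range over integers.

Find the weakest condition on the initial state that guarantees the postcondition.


Working backward. After the program, the postcondition tot + 4 != e - 2 && (1/4)*tot + (3*e + 7) < -5 must hold; in canonical form it is tot != e - 6 && 3*e + (1/4)*tot < -12.
Before skip: tot != e - 6 && 3*e + (1/4)*tot < -12
Before tot := tot + e: tot != -6 && (13/4)*e + (1/4)*tot < -12
Before tot := tot + 3*tot: 4*tot != -6 && (13/4)*e + tot < -12
Then branch requires (2*e > 7 ==> (forall tot_1. (4*tot_1 != -6 && (13/4)*e + tot_1 < -12))) && ((!(2*e > 7)) ==> (4*tot != -6 && (39/4)*e + tot < -63/2)); else branch requires 12*e != -6 && (129/4)*e < 15/2.
Before the if: (2*e + 2*tot < -10 ==> ((2*e > 7 ==> (forall tot_1. (4*tot_1 != -6 && (13/4)*e + tot_1 < -12))) && ((!(2*e > 7)) ==> (4*tot != -6 && (39/4)*e + tot < -63/2)))) && ((!(2*e + 2*tot < -10)) ==> (12*e != -6 && (129/4)*e < 15/2))
Answer: WP = (2*e + 2*tot < -10 ==> ((2*e > 7 ==> (forall tot_1. (4*tot_1 != -6 && (13/4)*e + tot_1 < -12))) && ((!(2*e > 7)) ==> (4*tot != -6 && (39/4)*e + tot < -63/2)))) && ((!(2*e + 2*tot < -10)) ==> (12*e != -6 && (129/4)*e < 15/2))


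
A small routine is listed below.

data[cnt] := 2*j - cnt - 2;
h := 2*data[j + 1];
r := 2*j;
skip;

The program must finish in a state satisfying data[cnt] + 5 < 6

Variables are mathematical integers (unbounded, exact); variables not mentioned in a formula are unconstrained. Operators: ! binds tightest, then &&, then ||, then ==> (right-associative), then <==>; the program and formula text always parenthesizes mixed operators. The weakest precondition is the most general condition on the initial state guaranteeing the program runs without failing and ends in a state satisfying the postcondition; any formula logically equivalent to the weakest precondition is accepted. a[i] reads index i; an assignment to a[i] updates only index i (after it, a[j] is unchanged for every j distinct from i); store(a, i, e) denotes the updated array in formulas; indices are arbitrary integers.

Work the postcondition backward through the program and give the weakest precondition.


Working backward. After the program, the postcondition data[cnt] + 5 < 6 must hold; in canonical form it is data[cnt] < 1.
Before skip: data[cnt] < 1
Before r := 2*j: data[cnt] < 1
Before h := 2*data[j + 1]: data[cnt] < 1
Before data[cnt] := 2*j - cnt - 2: store(data, cnt, -cnt + 2*j - 2)[cnt] < 1
Answer: WP = store(data, cnt, -cnt + 2*j - 2)[cnt] < 1


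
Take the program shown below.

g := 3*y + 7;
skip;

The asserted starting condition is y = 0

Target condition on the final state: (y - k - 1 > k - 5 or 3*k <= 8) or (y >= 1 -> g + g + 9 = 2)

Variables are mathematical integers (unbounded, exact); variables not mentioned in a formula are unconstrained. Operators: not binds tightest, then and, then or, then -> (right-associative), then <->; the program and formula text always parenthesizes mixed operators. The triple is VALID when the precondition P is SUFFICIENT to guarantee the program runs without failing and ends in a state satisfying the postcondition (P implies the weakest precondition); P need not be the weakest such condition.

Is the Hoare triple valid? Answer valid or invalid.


Working backward. After the program, the postcondition (y - k - 1 > k - 5 or 3*k <= 8) or (y >= 1 -> g + g + 9 = 2) must hold; in canonical form it is y > 2*k - 4 or 3*k <= 8 or (y >= 1 -> 2*g = -7).
Before skip: y > 2*k - 4 or 3*k <= 8 or (y >= 1 -> 2*g = -7)
Before g := 3*y + 7: y > 2*k - 4 or 3*k <= 8 or (y >= 1 -> 6*y = -21)
The weakest precondition is y > 2*k - 4 or 3*k <= 8 or (y >= 1 -> 6*y = -21).
Check whether y = 0 implies it.
Every state satisfying the precondition satisfies the weakest precondition: the implication holds.
Answer: valid


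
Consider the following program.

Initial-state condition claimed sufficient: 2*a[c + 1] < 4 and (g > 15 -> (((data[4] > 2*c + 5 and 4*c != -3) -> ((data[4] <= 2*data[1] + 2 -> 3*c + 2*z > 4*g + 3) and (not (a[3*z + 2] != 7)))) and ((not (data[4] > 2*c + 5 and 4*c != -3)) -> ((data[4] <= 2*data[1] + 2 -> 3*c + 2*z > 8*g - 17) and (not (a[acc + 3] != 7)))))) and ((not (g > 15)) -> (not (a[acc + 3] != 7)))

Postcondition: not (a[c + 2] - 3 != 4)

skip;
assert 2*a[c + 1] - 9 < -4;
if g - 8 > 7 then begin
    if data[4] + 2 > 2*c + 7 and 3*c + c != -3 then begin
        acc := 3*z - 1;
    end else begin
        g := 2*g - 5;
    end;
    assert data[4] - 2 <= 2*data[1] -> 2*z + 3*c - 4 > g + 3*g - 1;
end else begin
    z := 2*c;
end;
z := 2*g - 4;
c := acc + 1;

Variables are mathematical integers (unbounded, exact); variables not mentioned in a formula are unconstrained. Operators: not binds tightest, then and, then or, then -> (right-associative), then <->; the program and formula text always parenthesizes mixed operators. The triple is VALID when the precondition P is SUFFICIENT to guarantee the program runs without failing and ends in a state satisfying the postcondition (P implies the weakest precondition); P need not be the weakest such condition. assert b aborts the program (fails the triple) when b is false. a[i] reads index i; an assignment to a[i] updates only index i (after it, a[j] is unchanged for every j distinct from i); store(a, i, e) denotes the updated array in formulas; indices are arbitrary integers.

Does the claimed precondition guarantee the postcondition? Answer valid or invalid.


Working backward. After the program, the postcondition not (a[c + 2] - 3 != 4) must hold; in canonical form it is not (a[c + 2] != 7).
Before c := acc + 1: not (a[acc + 3] != 7)
Before z := 2*g - 4: not (a[acc + 3] != 7)
Then branch requires ((data[4] > 2*c + 5 and 4*c != -3) -> ((data[4] <= 2*data[1] + 2 -> 3*c + 2*z > 4*g + 3) and (not (a[3*z + 2] != 7)))) and ((not (data[4] > 2*c + 5 and 4*c != -3)) -> ((data[4] <= 2*data[1] + 2 -> 3*c + 2*z > 8*g - 17) and (not (a[acc + 3] != 7)))); else branch requires not (a[acc + 3] != 7).
Before the if: (g > 15 -> (((data[4] > 2*c + 5 and 4*c != -3) -> ((data[4] <= 2*data[1] + 2 -> 3*c + 2*z > 4*g + 3) and (not (a[3*z + 2] != 7)))) and ((not (data[4] > 2*c + 5 and 4*c != -3)) -> ((data[4] <= 2*data[1] + 2 -> 3*c + 2*z > 8*g - 17) and (not (a[acc + 3] != 7)))))) and ((not (g > 15)) -> (not (a[acc + 3] != 7)))
Before assert 2*a[c + 1] - 9 < -4: 2*a[c + 1] < 5 and (g > 15 -> (((data[4] > 2*c + 5 and 4*c != -3) -> ((data[4] <= 2*data[1] + 2 -> 3*c + 2*z > 4*g + 3) and (not (a[3*z + 2] != 7)))) and ((not (data[4] > 2*c + 5 and 4*c != -3)) -> ((data[4] <= 2*data[1] + 2 -> 3*c + 2*z > 8*g - 17) and (not (a[acc + 3] != 7)))))) and ((not (g > 15)) -> (not (a[acc + 3] != 7)))
Before skip: 2*a[c + 1] < 5 and (g > 15 -> (((data[4] > 2*c + 5 and 4*c != -3) -> ((data[4] <= 2*data[1] + 2 -> 3*c + 2*z > 4*g + 3) and (not (a[3*z + 2] != 7)))) and ((not (data[4] > 2*c + 5 and 4*c != -3)) -> ((data[4] <= 2*data[1] + 2 -> 3*c + 2*z > 8*g - 17) and (not (a[acc + 3] != 7)))))) and ((not (g > 15)) -> (not (a[acc + 3] != 7)))
The weakest precondition is 2*a[c + 1] < 5 and (g > 15 -> (((data[4] > 2*c + 5 and 4*c != -3) -> ((data[4] <= 2*data[1] + 2 -> 3*c + 2*z > 4*g + 3) and (not (a[3*z + 2] != 7)))) and ((not (data[4] > 2*c + 5 and 4*c != -3)) -> ((data[4] <= 2*data[1] + 2 -> 3*c + 2*z > 8*g - 17) and (not (a[acc + 3] != 7)))))) and ((not (g > 15)) -> (not (a[acc + 3] != 7))).
Check whether 2*a[c + 1] < 4 and (g > 15 -> (((data[4] > 2*c + 5 and 4*c != -3) -> ((data[4] <= 2*data[1] + 2 -> 3*c + 2*z > 4*g + 3) and (not (a[3*z + 2] != 7)))) and ((not (data[4] > 2*c + 5 and 4*c != -3)) -> ((data[4] <= 2*data[1] + 2 -> 3*c + 2*z > 8*g - 17) and (not (a[acc + 3] != 7)))))) and ((not (g > 15)) -> (not (a[acc + 3] != 7))) implies it.
Every state satisfying the precondition satisfies the weakest precondition: the implication holds.
Answer: valid


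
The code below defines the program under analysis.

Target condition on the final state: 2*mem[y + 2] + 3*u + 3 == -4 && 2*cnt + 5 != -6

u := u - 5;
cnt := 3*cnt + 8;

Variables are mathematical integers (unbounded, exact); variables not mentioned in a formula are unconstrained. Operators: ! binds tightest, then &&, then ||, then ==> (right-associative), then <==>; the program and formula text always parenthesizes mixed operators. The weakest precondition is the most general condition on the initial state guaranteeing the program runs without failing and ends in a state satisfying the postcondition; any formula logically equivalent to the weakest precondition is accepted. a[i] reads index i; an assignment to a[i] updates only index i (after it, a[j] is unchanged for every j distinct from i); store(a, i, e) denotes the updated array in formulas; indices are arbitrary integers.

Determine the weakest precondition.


Working backward. After the program, the postcondition 2*mem[y + 2] + 3*u + 3 == -4 && 2*cnt + 5 != -6 must hold; in canonical form it is 2*mem[y + 2] + 3*u == -7 && 2*cnt != -11.
Before cnt := 3*cnt + 8: 2*mem[y + 2] + 3*u == -7 && 6*cnt != -27
Before u := u - 5: 2*mem[y + 2] + 3*u == 8 && 6*cnt != -27
Answer: WP = 2*mem[y + 2] + 3*u == 8 && 6*cnt != -27


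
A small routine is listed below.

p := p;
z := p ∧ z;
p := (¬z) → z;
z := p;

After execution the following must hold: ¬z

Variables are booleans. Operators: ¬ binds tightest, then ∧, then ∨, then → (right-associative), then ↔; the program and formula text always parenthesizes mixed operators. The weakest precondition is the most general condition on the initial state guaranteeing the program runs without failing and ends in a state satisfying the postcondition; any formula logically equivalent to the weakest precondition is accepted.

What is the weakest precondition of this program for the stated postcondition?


Working backward. After the program, ¬z must hold.
Before z := p: ¬p
Before p := (¬z) → z: ¬((¬z) → z)
Before z := p ∧ z: ¬((¬(p ∧ z)) → (p ∧ z))
Before p := p: ¬((¬(p ∧ z)) → (p ∧ z))
Answer: WP = ¬((¬(p ∧ z)) → (p ∧ z))


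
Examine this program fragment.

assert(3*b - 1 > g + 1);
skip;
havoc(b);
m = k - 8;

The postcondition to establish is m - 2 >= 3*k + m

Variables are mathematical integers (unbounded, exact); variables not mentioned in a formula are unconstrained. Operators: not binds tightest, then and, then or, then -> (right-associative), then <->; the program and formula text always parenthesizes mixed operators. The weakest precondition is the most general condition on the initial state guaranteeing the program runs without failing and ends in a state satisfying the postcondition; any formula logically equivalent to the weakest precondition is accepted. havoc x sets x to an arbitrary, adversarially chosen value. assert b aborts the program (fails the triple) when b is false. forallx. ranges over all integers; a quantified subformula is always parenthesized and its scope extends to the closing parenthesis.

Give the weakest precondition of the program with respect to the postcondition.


Working backward. After the program, the postcondition m - 2 >= 3*k + m must hold; in canonical form it is 3*k <= -2.
Before m := k - 8: 3*k <= -2
Before havoc b: 3*k <= -2
Before skip: 3*k <= -2
Before assert 3*b - 1 > g + 1: 3*b > g + 2 and 3*k <= -2
Answer: WP = 3*b > g + 2 and 3*k <= -2


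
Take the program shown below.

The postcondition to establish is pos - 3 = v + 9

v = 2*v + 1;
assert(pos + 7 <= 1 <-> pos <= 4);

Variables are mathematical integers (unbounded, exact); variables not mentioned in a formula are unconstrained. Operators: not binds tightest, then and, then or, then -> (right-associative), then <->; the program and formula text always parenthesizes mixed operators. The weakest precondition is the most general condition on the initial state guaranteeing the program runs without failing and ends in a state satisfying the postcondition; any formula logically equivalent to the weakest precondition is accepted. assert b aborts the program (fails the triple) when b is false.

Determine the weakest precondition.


Working backward. After the program, the postcondition pos - 3 = v + 9 must hold; in canonical form it is pos = v + 12.
Before assert pos + 7 <= 1 <-> pos <= 4: (pos <= -6 <-> pos <= 4) and pos = v + 12
Before v := 2*v + 1: (pos <= -6 <-> pos <= 4) and pos = 2*v + 13
Answer: WP = (pos <= -6 <-> pos <= 4) and pos = 2*v + 13


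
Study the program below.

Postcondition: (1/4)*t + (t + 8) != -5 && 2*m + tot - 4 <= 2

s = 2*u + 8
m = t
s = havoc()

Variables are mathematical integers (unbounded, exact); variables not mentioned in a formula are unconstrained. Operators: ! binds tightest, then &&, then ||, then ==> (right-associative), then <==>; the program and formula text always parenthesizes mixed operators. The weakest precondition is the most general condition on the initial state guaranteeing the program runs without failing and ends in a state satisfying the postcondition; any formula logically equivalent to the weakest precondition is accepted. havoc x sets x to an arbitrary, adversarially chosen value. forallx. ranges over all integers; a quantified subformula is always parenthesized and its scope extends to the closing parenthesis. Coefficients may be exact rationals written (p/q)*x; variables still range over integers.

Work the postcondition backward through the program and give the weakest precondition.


Working backward. After the program, the postcondition (1/4)*t + (t + 8) != -5 && 2*m + tot - 4 <= 2 must hold; in canonical form it is (5/4)*t != -13 && 2*m + tot <= 6.
Before havoc s: (5/4)*t != -13 && 2*m + tot <= 6
Before m := t: (5/4)*t != -13 && 2*t + tot <= 6
Before s := 2*u + 8: (5/4)*t != -13 && 2*t + tot <= 6
Answer: WP = (5/4)*t != -13 && 2*t + tot <= 6


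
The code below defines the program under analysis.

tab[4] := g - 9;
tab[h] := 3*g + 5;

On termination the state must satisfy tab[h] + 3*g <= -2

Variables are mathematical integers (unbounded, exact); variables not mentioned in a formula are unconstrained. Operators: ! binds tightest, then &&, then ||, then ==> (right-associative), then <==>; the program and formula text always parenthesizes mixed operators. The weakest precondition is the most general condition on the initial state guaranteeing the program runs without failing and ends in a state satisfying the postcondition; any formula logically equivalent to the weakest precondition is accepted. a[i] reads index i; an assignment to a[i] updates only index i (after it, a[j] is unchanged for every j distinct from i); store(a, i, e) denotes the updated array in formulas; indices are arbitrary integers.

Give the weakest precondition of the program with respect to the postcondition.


Working backward. After the program, tab[h] + 3*g <= -2 must hold.
Before tab[h] := 3*g + 5: store(tab, h, 3*g + 5)[h] + 3*g <= -2
Before tab[4] := g - 9: store(store(tab, 4, g - 9), h, 3*g + 5)[h] + 3*g <= -2
Answer: WP = store(store(tab, 4, g - 9), h, 3*g + 5)[h] + 3*g <= -2


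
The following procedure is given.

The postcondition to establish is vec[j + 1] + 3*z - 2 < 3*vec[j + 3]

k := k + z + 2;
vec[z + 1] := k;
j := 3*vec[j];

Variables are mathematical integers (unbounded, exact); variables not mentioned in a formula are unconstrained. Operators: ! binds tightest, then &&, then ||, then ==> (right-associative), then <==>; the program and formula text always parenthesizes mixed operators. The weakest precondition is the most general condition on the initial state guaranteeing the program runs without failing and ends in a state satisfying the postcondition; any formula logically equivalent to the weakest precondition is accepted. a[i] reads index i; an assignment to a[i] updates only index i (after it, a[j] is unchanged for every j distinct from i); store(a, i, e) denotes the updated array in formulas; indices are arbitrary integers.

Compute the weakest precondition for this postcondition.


Working backward. After the program, the postcondition vec[j + 1] + 3*z - 2 < 3*vec[j + 3] must hold; in canonical form it is vec[j + 1] + 3*z < 3*vec[j + 3] + 2.
Before j := 3*vec[j]: vec[3*vec[j] + 1] + 3*z < 3*vec[3*vec[j] + 3] + 2
Before vec[z + 1] := k: store(vec, z + 1, k)[3*store(vec, z + 1, k)[j] + 1] + 3*z < 3*store(vec, z + 1, k)[3*store(vec, z + 1, k)[j] + 3] + 2
Before k := k + z + 2: store(vec, z + 1, k + z + 2)[3*store(vec, z + 1, k + z + 2)[j] + 1] + 3*z < 3*store(vec, z + 1, k + z + 2)[3*store(vec, z + 1, k + z + 2)[j] + 3] + 2
Answer: WP = store(vec, z + 1, k + z + 2)[3*store(vec, z + 1, k + z + 2)[j] + 1] + 3*z < 3*store(vec, z + 1, k + z + 2)[3*store(vec, z + 1, k + z + 2)[j] + 3] + 2


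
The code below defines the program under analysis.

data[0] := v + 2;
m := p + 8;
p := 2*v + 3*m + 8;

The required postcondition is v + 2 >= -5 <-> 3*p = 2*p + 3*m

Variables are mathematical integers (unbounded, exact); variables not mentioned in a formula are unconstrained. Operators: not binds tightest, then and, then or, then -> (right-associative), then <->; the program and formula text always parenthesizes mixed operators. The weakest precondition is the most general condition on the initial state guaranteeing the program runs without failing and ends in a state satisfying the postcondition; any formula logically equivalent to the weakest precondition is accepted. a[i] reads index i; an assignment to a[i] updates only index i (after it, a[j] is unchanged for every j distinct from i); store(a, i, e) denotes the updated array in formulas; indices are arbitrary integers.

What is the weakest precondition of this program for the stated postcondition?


Working backward. After the program, the postcondition v + 2 >= -5 <-> 3*p = 2*p + 3*m must hold; in canonical form it is v >= -7 <-> p = 3*m.
Before p := 2*v + 3*m + 8: v >= -7 <-> 2*v = -8
Before m := p + 8: v >= -7 <-> 2*v = -8
Before data[0] := v + 2: v >= -7 <-> 2*v = -8
Answer: WP = v >= -7 <-> 2*v = -8


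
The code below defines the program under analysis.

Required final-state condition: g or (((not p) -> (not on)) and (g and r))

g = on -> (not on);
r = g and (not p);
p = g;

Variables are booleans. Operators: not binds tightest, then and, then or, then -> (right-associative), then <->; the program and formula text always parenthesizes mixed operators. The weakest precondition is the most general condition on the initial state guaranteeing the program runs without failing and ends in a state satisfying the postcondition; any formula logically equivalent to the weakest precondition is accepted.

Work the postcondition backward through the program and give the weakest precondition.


Working backward. After the program, the postcondition g or (((not p) -> (not on)) and (g and r)) must hold; in canonical form it is g or (((not p) -> (not on)) and g and r).
Before p := g: g or (((not g) -> (not on)) and g and r)
Before r := g and (not p): g or (((not g) -> (not on)) and g and (not p))
Before g := on -> (not on): (on -> (not on)) or (((not (on -> (not on))) -> (not on)) and (on -> (not on)) and (not p))
Answer: WP = (on -> (not on)) or (((not (on -> (not on))) -> (not on)) and (on -> (not on)) and (not p))


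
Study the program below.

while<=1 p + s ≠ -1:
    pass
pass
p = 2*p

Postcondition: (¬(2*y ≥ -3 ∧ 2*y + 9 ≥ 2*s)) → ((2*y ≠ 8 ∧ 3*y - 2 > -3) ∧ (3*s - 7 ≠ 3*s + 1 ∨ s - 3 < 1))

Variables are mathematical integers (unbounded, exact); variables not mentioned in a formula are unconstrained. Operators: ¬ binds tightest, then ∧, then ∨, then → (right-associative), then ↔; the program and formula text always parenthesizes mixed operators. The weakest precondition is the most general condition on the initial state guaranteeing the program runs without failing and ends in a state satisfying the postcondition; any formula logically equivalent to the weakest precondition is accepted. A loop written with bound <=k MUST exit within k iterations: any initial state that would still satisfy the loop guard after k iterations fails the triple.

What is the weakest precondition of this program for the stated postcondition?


Working backward. After the program, the postcondition (¬(2*y ≥ -3 ∧ 2*y + 9 ≥ 2*s)) → ((2*y ≠ 8 ∧ 3*y - 2 > -3) ∧ (3*s - 7 ≠ 3*s + 1 ∨ s - 3 < 1)) must hold; in canonical form it is (¬(2*y ≥ -3 ∧ 2*y ≥ 2*s - 9)) → (2*y ≠ 8 ∧ 3*y > -1).
Before p := 2*p: (¬(2*y ≥ -3 ∧ 2*y ≥ 2*s - 9)) → (2*y ≠ 8 ∧ 3*y > -1)
Before skip: (¬(2*y ≥ -3 ∧ 2*y ≥ 2*s - 9)) → (2*y ≠ 8 ∧ 3*y > -1)
Before the loop (bound <=1), unroll the exhaustion recursion (WP_0 = exit-now case; WP_j = one more guarded iteration, up to j = 1):
  WP_0: (¬(p + s ≠ -1)) ∧ ((¬(2*y ≥ -3 ∧ 2*y ≥ 2*s - 9)) → (2*y ≠ 8 ∧ 3*y > -1))
  WP_1: (p + s ≠ -1 → ((¬(p + s ≠ -1)) ∧ ((¬(2*y ≥ -3 ∧ 2*y ≥ 2*s - 9)) → (2*y ≠ 8 ∧ 3*y > -1)))) ∧ ((¬(p + s ≠ -1)) → ((¬(2*y ≥ -3 ∧ 2*y ≥ 2*s - 9)) → (2*y ≠ 8 ∧ 3*y > -1)))
So before the loop: (p + s ≠ -1 → ((¬(p + s ≠ -1)) ∧ ((¬(2*y ≥ -3 ∧ 2*y ≥ 2*s - 9)) → (2*y ≠ 8 ∧ 3*y > -1)))) ∧ ((¬(p + s ≠ -1)) → ((¬(2*y ≥ -3 ∧ 2*y ≥ 2*s - 9)) → (2*y ≠ 8 ∧ 3*y > -1)))
Answer: WP = (p + s ≠ -1 → ((¬(p + s ≠ -1)) ∧ ((¬(2*y ≥ -3 ∧ 2*y ≥ 2*s - 9)) → (2*y ≠ 8 ∧ 3*y > -1)))) ∧ ((¬(p + s ≠ -1)) → ((¬(2*y ≥ -3 ∧ 2*y ≥ 2*s - 9)) → (2*y ≠ 8 ∧ 3*y > -1)))


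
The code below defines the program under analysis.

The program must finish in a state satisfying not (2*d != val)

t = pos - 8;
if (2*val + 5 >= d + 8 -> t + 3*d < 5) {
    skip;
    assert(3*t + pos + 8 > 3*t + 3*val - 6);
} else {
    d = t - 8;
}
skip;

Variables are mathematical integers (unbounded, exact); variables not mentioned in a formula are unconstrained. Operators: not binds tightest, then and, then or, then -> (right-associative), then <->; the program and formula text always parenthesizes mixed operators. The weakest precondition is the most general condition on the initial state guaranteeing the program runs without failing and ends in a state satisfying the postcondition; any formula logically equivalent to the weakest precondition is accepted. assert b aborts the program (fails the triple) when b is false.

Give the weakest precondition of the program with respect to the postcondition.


Working backward. After the program, not (2*d != val) must hold.
Before skip: not (2*d != val)
Then branch requires pos > 3*val - 14 and (not (2*d != val)); else branch requires not (2*t != val + 16).
Before the if: ((2*val >= d + 3 -> 3*d + t < 5) -> (pos > 3*val - 14 and (not (2*d != val)))) and ((not (2*val >= d + 3 -> 3*d + t < 5)) -> (not (2*t != val + 16)))
Before t := pos - 8: ((2*val >= d + 3 -> 3*d + pos < 13) -> (pos > 3*val - 14 and (not (2*d != val)))) and ((not (2*val >= d + 3 -> 3*d + pos < 13)) -> (not (2*pos != val + 32)))
Answer: WP = ((2*val >= d + 3 -> 3*d + pos < 13) -> (pos > 3*val - 14 and (not (2*d != val)))) and ((not (2*val >= d + 3 -> 3*d + pos < 13)) -> (not (2*pos != val + 32)))
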